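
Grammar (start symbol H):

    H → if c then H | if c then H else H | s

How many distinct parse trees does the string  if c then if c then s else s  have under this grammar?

2

Parse trees for if c then if c then s else s:
  [H if c then [H if c then [H s] else [H s]]]
  [H if c then [H if c then [H s]] else [H s]]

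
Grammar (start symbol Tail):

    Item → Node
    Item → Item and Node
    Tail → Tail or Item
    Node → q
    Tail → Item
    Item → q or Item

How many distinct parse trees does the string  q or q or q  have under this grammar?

Parse trees for q or q or q:
  [Tail [Tail [Item [Node q]]] or [Item q or [Item [Node q]]]]
  [Tail [Tail [Tail [Item [Node q]]] or [Item [Node q]]] or [Item [Node q]]]
  [Tail [Tail [Item q or [Item [Node q]]]] or [Item [Node q]]]
  [Tail [Item q or [Item q or [Item [Node q]]]]]

4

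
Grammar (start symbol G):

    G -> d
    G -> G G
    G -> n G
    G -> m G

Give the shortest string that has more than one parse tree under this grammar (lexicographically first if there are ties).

length 1: no string has ≥2 trees
length 2: no string has ≥2 trees
length 3: d d d has 2 parse trees

Two derivations of d d d:
  G ⇒ G G ⇒ d G ⇒ d G G ⇒ d d G ⇒ d d d
  G ⇒ G G ⇒ G G G ⇒ d G G ⇒ d d G ⇒ d d d

d d d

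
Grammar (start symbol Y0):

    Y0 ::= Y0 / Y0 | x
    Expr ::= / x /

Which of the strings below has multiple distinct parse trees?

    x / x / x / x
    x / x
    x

x / x / x / x

x / x / x / x: 5 trees
x / x: 1 tree
x: 1 tree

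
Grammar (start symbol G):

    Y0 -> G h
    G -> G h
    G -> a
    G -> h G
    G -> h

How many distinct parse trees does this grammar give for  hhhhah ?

5

Parse trees for hhhhah:
  [G [G h [G h [G h [G h [G a]]]]] h]
  [G h [G [G h [G h [G h [G a]]]] h]]
  [G h [G h [G [G h [G h [G a]]] h]]]
  [G h [G h [G h [G [G h [G a]] h]]]]
  [G h [G h [G h [G h [G [G a] h]]]]]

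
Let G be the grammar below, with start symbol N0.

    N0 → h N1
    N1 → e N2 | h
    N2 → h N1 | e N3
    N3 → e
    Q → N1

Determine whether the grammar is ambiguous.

Unambiguous

(Q is unreachable from N0, so its rules don't affect L(N0).) Each reachable nonterminal has at most one production per leading terminal, and all productions are right-linear; the derivation is determined token-by-token.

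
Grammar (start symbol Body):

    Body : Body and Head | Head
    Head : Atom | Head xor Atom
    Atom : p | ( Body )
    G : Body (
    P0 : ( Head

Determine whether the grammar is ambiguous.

(G, P0 are unreachable from Body, so their rules don't affect L(Body).) This is a standard precedence ladder (Body over Head over Atom), with each level left-recursive on its own operator ('and' at Body, 'xor' at Head). That structure is LR(1), hence unambiguous.

Unambiguous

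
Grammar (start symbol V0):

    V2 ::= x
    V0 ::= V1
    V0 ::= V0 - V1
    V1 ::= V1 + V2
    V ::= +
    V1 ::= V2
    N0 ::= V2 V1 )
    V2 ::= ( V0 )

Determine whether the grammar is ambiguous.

(V, N0 are unreachable from V0, so their rules don't affect L(V0).) The grammar is stratified — V0 handles '-' (left-recursive), V1 handles '+', V2 atoms. Each operator has a fixed associativity and precedence level, so every string has one parse.

Unambiguous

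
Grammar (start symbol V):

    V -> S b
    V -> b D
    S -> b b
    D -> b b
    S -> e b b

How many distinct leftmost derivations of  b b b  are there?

Parse trees for b b b:
  [V [S b b] b]
  [V b [D b b]]

2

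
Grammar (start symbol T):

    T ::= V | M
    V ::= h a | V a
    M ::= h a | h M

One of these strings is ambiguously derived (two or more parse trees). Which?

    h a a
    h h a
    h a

h a a: 1 tree
h h a: 1 tree
h a: 2 trees

h a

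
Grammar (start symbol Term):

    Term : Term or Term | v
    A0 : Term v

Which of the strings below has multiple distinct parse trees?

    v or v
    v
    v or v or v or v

v or v or v or v

v or v: 1 tree
v: 1 tree
v or v or v or v: 5 trees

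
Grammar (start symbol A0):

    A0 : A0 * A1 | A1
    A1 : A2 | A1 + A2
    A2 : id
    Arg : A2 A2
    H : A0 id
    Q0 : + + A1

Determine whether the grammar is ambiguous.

(Arg, H, Q0 are unreachable from A0, so their rules don't affect L(A0).) This is a standard precedence ladder (A0 over A1 over A2), with each level left-recursive on its own operator ('*' at A0, '+' at A1). That structure is LR(1), hence unambiguous.

Unambiguous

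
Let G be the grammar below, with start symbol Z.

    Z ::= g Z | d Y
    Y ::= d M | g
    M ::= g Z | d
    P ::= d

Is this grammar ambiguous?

(P is unreachable from Z, so its rules don't affect L(Z).) The reachable rules are right-linear with at most one rule per (nonterminal, next-terminal) pair. Each input token forces the next rule, so parsing is deterministic.

Unambiguous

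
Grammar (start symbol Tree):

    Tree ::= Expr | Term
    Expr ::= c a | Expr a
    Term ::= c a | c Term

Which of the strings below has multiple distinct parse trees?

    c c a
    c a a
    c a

c a

c c a: 1 tree
c a a: 1 tree
c a: 2 trees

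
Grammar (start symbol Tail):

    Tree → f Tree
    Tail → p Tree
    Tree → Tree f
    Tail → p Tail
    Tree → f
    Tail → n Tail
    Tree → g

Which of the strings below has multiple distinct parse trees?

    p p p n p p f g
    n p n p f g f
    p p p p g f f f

p p p n p p f g: 1 tree
n p n p f g f: 2 trees
p p p p g f f f: 1 tree

n p n p f g f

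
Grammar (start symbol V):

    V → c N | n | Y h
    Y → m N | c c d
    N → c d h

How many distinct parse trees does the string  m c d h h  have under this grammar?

Parse trees for m c d h h:
  [V [Y m [N c d h]] h]

1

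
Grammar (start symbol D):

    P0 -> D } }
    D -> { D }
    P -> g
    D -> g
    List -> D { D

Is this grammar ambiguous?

Unambiguous

Only D is reachable from D; ignoring the rest: L(D) is { openⁿ atom closeⁿ : n ≥ 0 }. The bracket depth fixes n, and the derivation is forced at every step.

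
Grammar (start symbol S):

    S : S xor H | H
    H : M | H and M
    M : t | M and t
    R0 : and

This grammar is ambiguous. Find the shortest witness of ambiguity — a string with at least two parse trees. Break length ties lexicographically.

length 1: no string has ≥2 trees
length 3: t and t has 2 parse trees

Two derivations of t and t:
  S ⇒ H ⇒ M ⇒ M and t ⇒ t and t
  S ⇒ H ⇒ H and M ⇒ M and M ⇒ t and M ⇒ t and t

t and t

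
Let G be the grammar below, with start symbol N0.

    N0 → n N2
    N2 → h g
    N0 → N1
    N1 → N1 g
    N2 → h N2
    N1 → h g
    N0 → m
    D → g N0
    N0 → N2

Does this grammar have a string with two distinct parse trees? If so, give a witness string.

Ambiguous

Witness: h g

Derivation 1: N0 ⇒ N1 ⇒ h g
Derivation 2: N0 ⇒ N2 ⇒ h g

Two distinct leftmost derivations for the same string.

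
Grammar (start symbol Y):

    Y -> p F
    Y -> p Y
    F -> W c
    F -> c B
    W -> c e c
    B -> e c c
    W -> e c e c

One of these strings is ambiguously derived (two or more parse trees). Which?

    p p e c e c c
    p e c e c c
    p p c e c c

p p e c e c c: 1 tree
p e c e c c: 1 tree
p p c e c c: 2 trees

p p c e c c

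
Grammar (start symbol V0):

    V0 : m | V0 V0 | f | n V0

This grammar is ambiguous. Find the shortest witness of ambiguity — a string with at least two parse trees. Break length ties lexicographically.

length 1: no string has ≥2 trees
length 2: no string has ≥2 trees
length 3: f f f has 2 parse trees

Two derivations of f f f:
  V0 ⇒ V0 V0 ⇒ V0 V0 V0 ⇒ f V0 V0 ⇒ f f V0 ⇒ f f f
  V0 ⇒ V0 V0 ⇒ f V0 ⇒ f V0 V0 ⇒ f f V0 ⇒ f f f

f f f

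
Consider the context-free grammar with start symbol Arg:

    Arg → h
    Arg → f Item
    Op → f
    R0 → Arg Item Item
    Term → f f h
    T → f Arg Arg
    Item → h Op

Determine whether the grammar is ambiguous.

Only Arg, Item, Op are reachable from Arg; ignoring the rest: Each reachable nonterminal has at most one production per leading terminal, and all productions are right-linear; the derivation is determined token-by-token.

Unambiguous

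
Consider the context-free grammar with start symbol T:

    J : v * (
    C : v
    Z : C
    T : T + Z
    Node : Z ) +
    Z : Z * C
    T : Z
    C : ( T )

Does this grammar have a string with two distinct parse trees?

(J, Node are unreachable from T, so their rules don't affect L(T).) T → T + Z | Z  ;  Z → Z * C | C  — a left-associative chain with C at the bottom. Each string factors uniquely by precedence.

Unambiguous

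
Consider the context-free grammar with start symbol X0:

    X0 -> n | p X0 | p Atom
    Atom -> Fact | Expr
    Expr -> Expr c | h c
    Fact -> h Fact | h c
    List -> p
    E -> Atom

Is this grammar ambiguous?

Witness: p h c

Derivation 1: X0 ⇒ p Atom ⇒ p Fact ⇒ p h c
Derivation 2: X0 ⇒ p Atom ⇒ p Expr ⇒ p h c

Two distinct leftmost derivations for the same string.

Ambiguous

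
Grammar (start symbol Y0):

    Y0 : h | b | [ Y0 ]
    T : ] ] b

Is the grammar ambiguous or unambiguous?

Unambiguous

Only Y0 is reachable from Y0; ignoring the rest: L(Y0) is { openⁿ atom closeⁿ : n ≥ 0 }. The bracket depth fixes n, and the derivation is forced at every step.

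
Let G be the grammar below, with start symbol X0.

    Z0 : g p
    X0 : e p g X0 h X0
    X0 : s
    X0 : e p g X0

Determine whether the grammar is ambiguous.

Ambiguous

Witness: e p g e p g s h s

Derivation 1: X0 ⇒ e p g X0 h X0 ⇒ e p g e p g X0 h X0 ⇒ e p g e p g s h X0 ⇒ e p g e p g s h s
Derivation 2: X0 ⇒ e p g X0 ⇒ e p g e p g X0 h X0 ⇒ e p g e p g s h X0 ⇒ e p g e p g s h s

Two distinct leftmost derivations for the same string.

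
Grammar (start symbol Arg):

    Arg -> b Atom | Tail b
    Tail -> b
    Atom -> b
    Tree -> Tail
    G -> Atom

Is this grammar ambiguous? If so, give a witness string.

Witness: b b

Derivation 1: Arg ⇒ b Atom ⇒ b b
Derivation 2: Arg ⇒ Tail b ⇒ b b

Two distinct leftmost derivations for the same string.

Ambiguous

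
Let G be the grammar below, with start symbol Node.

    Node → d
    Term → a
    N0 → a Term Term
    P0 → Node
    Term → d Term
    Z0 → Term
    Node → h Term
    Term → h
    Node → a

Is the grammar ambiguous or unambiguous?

Unambiguous

(Z0, N0, P0 are unreachable from Node, so their rules don't affect L(Node).) Restricted to the reachable nonterminals, every rule has the form A → t or A → t B, and no two rules for the same A share a first terminal. The grammar encodes a DFA — one run per string.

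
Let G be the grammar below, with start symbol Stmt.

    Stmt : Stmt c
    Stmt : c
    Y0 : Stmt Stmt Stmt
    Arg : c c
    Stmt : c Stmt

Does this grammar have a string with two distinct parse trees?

Witness: c c

Derivation 1: Stmt ⇒ Stmt c ⇒ c c
Derivation 2: Stmt ⇒ c Stmt ⇒ c c

Two distinct leftmost derivations for the same string.

Ambiguous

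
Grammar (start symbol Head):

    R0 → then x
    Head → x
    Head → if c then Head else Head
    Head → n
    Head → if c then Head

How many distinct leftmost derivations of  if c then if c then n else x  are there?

Parse trees for if c then if c then n else x:
  [Head if c then [Head if c then [Head n]] else [Head x]]
  [Head if c then [Head if c then [Head n] else [Head x]]]

2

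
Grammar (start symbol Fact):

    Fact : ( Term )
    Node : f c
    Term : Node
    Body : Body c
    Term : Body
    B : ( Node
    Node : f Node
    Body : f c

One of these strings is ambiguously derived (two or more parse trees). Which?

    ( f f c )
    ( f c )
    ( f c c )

( f f c ): 1 tree
( f c ): 2 trees
( f c c ): 1 tree

( f c )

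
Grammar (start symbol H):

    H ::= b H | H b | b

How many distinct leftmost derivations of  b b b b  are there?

8

Parse trees for b b b b:
  [H b [H b [H b [H b]]]]
  [H b [H b [H [H b] b]]]
  [H b [H [H b [H b]] b]]
  [H b [H [H [H b] b] b]]
  [H [H b [H b [H b]]] b]
  [H [H b [H [H b] b]] b]
  [H [H [H b [H b]] b] b]
  [H [H [H [H b] b] b] b]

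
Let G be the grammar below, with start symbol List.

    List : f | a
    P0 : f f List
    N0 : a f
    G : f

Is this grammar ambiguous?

Unambiguous

Only List is reachable from List; ignoring the rest: The reachable rules are right-linear with at most one rule per (nonterminal, next-terminal) pair. Each input token forces the next rule, so parsing is deterministic.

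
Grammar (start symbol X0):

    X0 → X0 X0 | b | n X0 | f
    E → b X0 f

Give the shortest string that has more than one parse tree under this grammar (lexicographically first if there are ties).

b b b

length 1: no string has ≥2 trees
length 2: no string has ≥2 trees
length 3: b b b has 2 parse trees

Two derivations of b b b:
  X0 ⇒ X0 X0 ⇒ X0 X0 X0 ⇒ b X0 X0 ⇒ b b X0 ⇒ b b b
  X0 ⇒ X0 X0 ⇒ b X0 ⇒ b X0 X0 ⇒ b b X0 ⇒ b b b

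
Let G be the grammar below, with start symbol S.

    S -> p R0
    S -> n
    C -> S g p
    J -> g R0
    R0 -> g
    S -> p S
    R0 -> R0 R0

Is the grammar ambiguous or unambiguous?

Ambiguous

Witness: p g g g

Derivation 1: S ⇒ p R0 ⇒ p R0 R0 ⇒ p g R0 ⇒ p g R0 R0 ⇒ p g g R0 ⇒ p g g g
Derivation 2: S ⇒ p R0 ⇒ p R0 R0 ⇒ p R0 R0 R0 ⇒ p g R0 R0 ⇒ p g g R0 ⇒ p g g g

Two distinct leftmost derivations for the same string.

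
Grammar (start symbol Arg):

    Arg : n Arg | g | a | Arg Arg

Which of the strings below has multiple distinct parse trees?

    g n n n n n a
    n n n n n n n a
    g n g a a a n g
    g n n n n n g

g n n n n n a: 1 tree
n n n n n n n a: 1 tree
g n g a a a n g: 90 trees
g n n n n n g: 1 tree

g n g a a a n g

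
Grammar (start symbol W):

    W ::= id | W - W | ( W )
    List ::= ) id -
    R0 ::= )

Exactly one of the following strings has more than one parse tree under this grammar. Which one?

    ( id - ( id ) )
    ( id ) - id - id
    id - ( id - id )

( id - ( id ) ): 1 tree
( id ) - id - id: 2 trees
id - ( id - id ): 1 tree

( id ) - id - id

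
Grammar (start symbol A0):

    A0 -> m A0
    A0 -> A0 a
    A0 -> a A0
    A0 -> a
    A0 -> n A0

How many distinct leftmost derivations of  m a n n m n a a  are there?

Parse trees for m a n n m n a a:
  [A0 m [A0 [A0 a [A0 n [A0 n [A0 m [A0 n [A0 a]]]]]] a]]
  [A0 m [A0 a [A0 [A0 n [A0 n [A0 m [A0 n [A0 a]]]]] a]]]
  [A0 m [A0 a [A0 n [A0 [A0 n [A0 m [A0 n [A0 a]]]] a]]]]
  [A0 m [A0 a [A0 n [A0 n [A0 m [A0 [A0 n [A0 a]] a]]]]]]
  [A0 m [A0 a [A0 n [A0 n [A0 m [A0 n [A0 [A0 a] a]]]]]]]
  [A0 m [A0 a [A0 n [A0 n [A0 m [A0 n [A0 a [A0 a]]]]]]]]
  [A0 m [A0 a [A0 n [A0 n [A0 [A0 m [A0 n [A0 a]]] a]]]]]
  [A0 [A0 m [A0 a [A0 n [A0 n [A0 m [A0 n [A0 a]]]]]]] a]

8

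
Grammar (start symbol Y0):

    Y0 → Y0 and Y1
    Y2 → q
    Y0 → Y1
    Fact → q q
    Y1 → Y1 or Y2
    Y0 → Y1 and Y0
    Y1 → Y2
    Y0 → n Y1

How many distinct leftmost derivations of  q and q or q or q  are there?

Parse trees for q and q or q or q:
  [Y0 [Y0 [Y1 [Y2 q]]] and [Y1 [Y1 [Y1 [Y2 q]] or [Y2 q]] or [Y2 q]]]
  [Y0 [Y1 [Y2 q]] and [Y0 [Y1 [Y1 [Y1 [Y2 q]] or [Y2 q]] or [Y2 q]]]]

2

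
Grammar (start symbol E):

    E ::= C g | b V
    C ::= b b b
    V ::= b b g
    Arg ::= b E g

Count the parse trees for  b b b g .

2

Parse trees for b b b g:
  [E [C b b b] g]
  [E b [V b b g]]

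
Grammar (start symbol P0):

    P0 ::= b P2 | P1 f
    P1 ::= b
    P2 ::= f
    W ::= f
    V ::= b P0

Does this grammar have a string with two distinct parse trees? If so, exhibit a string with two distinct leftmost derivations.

Ambiguous

Witness: b f

Derivation 1: P0 ⇒ b P2 ⇒ b f
Derivation 2: P0 ⇒ P1 f ⇒ b f

Two distinct leftmost derivations for the same string.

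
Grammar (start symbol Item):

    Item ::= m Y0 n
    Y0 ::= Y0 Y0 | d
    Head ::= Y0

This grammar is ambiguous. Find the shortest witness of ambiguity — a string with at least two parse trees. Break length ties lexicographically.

m d d d n

length 3: no string has ≥2 trees
length 4: no string has ≥2 trees
length 5: m d d d n has 2 parse trees

Two derivations of m d d d n:
  Item ⇒ m Y0 n ⇒ m Y0 Y0 n ⇒ m Y0 Y0 Y0 n ⇒ m d Y0 Y0 n ⇒ m d d Y0 n ⇒ m d d d n
  Item ⇒ m Y0 n ⇒ m Y0 Y0 n ⇒ m d Y0 n ⇒ m d Y0 Y0 n ⇒ m d d Y0 n ⇒ m d d d n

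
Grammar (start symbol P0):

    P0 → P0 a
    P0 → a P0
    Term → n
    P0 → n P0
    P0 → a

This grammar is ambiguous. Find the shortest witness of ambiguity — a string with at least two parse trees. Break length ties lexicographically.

length 1: no string has ≥2 trees
length 2: a a has 2 parse trees

Two derivations of a a:
  P0 ⇒ P0 a ⇒ a a
  P0 ⇒ a P0 ⇒ a a

a a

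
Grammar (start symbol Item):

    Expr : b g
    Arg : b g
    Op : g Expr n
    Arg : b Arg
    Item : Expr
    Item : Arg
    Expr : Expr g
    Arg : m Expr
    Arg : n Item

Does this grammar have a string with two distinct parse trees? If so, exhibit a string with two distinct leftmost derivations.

Ambiguous

Witness: b g

Derivation 1: Item ⇒ Expr ⇒ b g
Derivation 2: Item ⇒ Arg ⇒ b g

Two distinct leftmost derivations for the same string.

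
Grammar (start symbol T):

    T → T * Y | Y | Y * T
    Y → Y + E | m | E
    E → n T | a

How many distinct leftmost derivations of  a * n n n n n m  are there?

2

Parse trees for a * n n n n n m:
  [T [T [Y [E a]]] * [Y [E n [T [Y [E n [T [Y [E n [T [Y [E n [T [Y [E n [T [Y m]]]]]]]]]]]]]]]]]
  [T [Y [E a]] * [T [Y [E n [T [Y [E n [T [Y [E n [T [Y [E n [T [Y [E n [T [Y m]]]]]]]]]]]]]]]]]]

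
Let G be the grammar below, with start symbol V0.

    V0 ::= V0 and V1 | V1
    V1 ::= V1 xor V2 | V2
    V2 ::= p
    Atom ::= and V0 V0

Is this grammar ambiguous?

(Atom is unreachable from V0, so its rules don't affect L(V0).) The grammar is stratified — V0 handles 'and' (left-recursive), V1 handles 'xor', V2 atoms. Each operator has a fixed associativity and precedence level, so every string has one parse.

Unambiguous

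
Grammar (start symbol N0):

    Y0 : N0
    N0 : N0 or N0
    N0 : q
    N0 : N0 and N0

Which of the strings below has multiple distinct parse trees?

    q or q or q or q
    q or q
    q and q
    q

q or q or q or q: 5 trees
q or q: 1 tree
q and q: 1 tree
q: 1 tree

q or q or q or q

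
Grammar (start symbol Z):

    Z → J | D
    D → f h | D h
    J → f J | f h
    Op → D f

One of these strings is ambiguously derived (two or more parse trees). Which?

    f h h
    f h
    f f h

f h h: 1 tree
f h: 2 trees
f f h: 1 tree

f h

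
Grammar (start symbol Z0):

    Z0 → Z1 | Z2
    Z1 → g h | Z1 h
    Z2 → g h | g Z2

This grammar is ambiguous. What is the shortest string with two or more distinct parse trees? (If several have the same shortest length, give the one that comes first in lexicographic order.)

length 2: g h has 2 parse trees

Two derivations of g h:
  Z0 ⇒ Z1 ⇒ g h
  Z0 ⇒ Z2 ⇒ g h

g h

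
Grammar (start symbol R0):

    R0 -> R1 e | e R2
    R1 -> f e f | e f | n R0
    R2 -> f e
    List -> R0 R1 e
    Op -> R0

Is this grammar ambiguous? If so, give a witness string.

Witness: e f e

Derivation 1: R0 ⇒ R1 e ⇒ e f e
Derivation 2: R0 ⇒ e R2 ⇒ e f e

Two distinct leftmost derivations for the same string.

Ambiguous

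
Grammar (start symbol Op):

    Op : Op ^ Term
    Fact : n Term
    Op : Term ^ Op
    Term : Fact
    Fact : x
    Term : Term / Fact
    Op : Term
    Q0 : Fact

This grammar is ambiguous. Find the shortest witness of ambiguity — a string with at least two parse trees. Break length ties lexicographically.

length 1: no string has ≥2 trees
length 2: no string has ≥2 trees
length 3: x ^ x has 2 parse trees

Two derivations of x ^ x:
  Op ⇒ Op ^ Term ⇒ Term ^ Term ⇒ Fact ^ Term ⇒ x ^ Term ⇒ x ^ Fact ⇒ x ^ x
  Op ⇒ Term ^ Op ⇒ Fact ^ Op ⇒ x ^ Op ⇒ x ^ Term ⇒ x ^ Fact ⇒ x ^ x

x ^ x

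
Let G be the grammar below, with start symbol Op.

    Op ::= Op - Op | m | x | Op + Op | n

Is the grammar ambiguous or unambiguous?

Witness: m + m + m

Derivation 1: Op ⇒ Op + Op ⇒ m + Op ⇒ m + Op + Op ⇒ m + m + Op ⇒ m + m + m
Derivation 2: Op ⇒ Op + Op ⇒ Op + Op + Op ⇒ m + Op + Op ⇒ m + m + Op ⇒ m + m + m

Two distinct leftmost derivations for the same string.

Ambiguous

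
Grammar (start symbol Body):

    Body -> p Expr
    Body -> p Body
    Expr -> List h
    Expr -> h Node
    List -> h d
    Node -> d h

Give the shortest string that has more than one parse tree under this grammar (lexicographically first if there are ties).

p h d h

length 4: p h d h has 2 parse trees

Two derivations of p h d h:
  Body ⇒ p Expr ⇒ p List h ⇒ p h d h
  Body ⇒ p Expr ⇒ p h Node ⇒ p h d h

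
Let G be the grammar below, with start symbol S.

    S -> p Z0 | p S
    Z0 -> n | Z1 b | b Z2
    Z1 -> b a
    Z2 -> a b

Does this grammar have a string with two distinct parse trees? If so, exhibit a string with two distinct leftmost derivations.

Ambiguous

Witness: p b a b

Derivation 1: S ⇒ p Z0 ⇒ p Z1 b ⇒ p b a b
Derivation 2: S ⇒ p Z0 ⇒ p b Z2 ⇒ p b a b

Two distinct leftmost derivations for the same string.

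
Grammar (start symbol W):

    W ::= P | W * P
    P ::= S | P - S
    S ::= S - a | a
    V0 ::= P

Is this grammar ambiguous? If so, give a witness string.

Witness: a - a

Derivation 1: W ⇒ P ⇒ S ⇒ S - a ⇒ a - a
Derivation 2: W ⇒ P ⇒ P - S ⇒ S - S ⇒ a - S ⇒ a - a

Two distinct leftmost derivations for the same string.

Ambiguous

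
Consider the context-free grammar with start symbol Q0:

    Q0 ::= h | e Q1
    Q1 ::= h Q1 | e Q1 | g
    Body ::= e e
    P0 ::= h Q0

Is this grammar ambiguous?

Only Q0, Q1 are reachable from Q0; ignoring the rest: The reachable rules are right-linear with at most one rule per (nonterminal, next-terminal) pair. Each input token forces the next rule, so parsing is deterministic.

Unambiguous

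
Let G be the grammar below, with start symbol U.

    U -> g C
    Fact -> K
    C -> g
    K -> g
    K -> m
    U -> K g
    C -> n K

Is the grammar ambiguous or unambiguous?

Witness: g g

Derivation 1: U ⇒ g C ⇒ g g
Derivation 2: U ⇒ K g ⇒ g g

Two distinct leftmost derivations for the same string.

Ambiguous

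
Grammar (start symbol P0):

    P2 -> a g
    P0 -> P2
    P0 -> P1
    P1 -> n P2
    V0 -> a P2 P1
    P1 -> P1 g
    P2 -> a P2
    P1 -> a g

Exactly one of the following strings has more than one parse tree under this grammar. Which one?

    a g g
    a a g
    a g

a g

a g g: 1 tree
a a g: 1 tree
a g: 2 trees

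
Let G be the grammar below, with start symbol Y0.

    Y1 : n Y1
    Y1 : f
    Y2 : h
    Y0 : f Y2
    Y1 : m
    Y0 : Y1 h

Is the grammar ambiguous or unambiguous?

Witness: f h

Derivation 1: Y0 ⇒ f Y2 ⇒ f h
Derivation 2: Y0 ⇒ Y1 h ⇒ f h

Two distinct leftmost derivations for the same string.

Ambiguous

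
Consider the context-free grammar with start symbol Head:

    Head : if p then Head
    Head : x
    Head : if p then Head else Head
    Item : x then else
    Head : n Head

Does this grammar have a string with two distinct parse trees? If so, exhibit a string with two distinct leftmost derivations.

Witness: if p then if p then x else x

Derivation 1: Head ⇒ if p then Head ⇒ if p then if p then Head else Head ⇒ if p then if p then x else Head ⇒ if p then if p then x else x
Derivation 2: Head ⇒ if p then Head else Head ⇒ if p then if p then Head else Head ⇒ if p then if p then x else Head ⇒ if p then if p then x else x

Two distinct leftmost derivations for the same string.

Ambiguous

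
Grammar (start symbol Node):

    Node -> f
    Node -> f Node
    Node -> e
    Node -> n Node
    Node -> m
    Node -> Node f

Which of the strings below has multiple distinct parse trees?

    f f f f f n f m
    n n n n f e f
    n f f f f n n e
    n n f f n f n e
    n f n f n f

n n n n f e f

f f f f f n f m: 1 tree
n n n n f e f: 6 trees
n f f f f n n e: 1 tree
n n f f n f n e: 1 tree
n f n f n f: 1 tree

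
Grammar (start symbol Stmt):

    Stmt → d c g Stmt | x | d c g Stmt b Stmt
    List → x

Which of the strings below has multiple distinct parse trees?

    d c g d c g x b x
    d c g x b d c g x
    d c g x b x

d c g d c g x b x

d c g d c g x b x: 2 trees
d c g x b d c g x: 1 tree
d c g x b x: 1 tree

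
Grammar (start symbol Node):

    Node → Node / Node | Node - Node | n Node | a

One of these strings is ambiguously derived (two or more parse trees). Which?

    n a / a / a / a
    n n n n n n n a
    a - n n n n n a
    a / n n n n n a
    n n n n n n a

n a / a / a / a

n a / a / a / a: 14 trees
n n n n n n n a: 1 tree
a - n n n n n a: 1 tree
a / n n n n n a: 1 tree
n n n n n n a: 1 tree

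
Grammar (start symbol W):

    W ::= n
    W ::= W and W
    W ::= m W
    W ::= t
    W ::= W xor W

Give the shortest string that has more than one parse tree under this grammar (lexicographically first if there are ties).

m n and n

length 1: no string has ≥2 trees
length 2: no string has ≥2 trees
length 3: no string has ≥2 trees
length 4: m n and n has 2 parse trees

Two derivations of m n and n:
  W ⇒ W and W ⇒ m W and W ⇒ m n and W ⇒ m n and n
  W ⇒ m W ⇒ m W and W ⇒ m n and W ⇒ m n and n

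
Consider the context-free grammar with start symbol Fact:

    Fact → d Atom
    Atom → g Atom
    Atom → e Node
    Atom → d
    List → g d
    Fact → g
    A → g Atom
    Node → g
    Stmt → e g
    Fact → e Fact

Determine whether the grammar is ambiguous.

(List, A, Stmt are unreachable from Fact, so their rules don't affect L(Fact).) Each reachable nonterminal has at most one production per leading terminal, and all productions are right-linear; the derivation is determined token-by-token.

Unambiguous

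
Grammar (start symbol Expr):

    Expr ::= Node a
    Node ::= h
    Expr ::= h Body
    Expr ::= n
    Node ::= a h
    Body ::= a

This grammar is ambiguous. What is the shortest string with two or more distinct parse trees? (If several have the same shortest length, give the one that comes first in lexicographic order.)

length 1: no string has ≥2 trees
length 2: h a has 2 parse trees

Two derivations of h a:
  Expr ⇒ Node a ⇒ h a
  Expr ⇒ h Body ⇒ h a

h a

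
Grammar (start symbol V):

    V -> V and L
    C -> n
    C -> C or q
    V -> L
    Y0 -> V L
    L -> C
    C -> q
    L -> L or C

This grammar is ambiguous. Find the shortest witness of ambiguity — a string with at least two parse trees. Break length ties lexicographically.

length 1: no string has ≥2 trees
length 3: n or q has 2 parse trees

Two derivations of n or q:
  V ⇒ L ⇒ C ⇒ C or q ⇒ n or q
  V ⇒ L ⇒ L or C ⇒ C or C ⇒ n or C ⇒ n or q

n or q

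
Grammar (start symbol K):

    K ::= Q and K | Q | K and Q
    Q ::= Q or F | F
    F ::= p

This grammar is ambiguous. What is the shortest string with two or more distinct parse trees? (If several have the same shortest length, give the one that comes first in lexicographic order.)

length 1: no string has ≥2 trees
length 3: p and p has 2 parse trees

Two derivations of p and p:
  K ⇒ Q and K ⇒ F and K ⇒ p and K ⇒ p and Q ⇒ p and F ⇒ p and p
  K ⇒ K and Q ⇒ Q and Q ⇒ F and Q ⇒ p and Q ⇒ p and F ⇒ p and p

p and p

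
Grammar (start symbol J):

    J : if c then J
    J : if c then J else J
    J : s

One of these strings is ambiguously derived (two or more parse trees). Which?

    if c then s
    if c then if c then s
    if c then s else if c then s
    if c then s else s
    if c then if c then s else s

if c then if c then s else s

if c then s: 1 tree
if c then if c then s: 1 tree
if c then s else if c then s: 1 tree
if c then s else s: 1 tree
if c then if c then s else s: 2 trees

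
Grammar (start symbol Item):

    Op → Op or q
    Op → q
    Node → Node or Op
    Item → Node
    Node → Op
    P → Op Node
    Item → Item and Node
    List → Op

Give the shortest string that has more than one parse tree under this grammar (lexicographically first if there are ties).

length 1: no string has ≥2 trees
length 3: q or q has 2 parse trees

Two derivations of q or q:
  Item ⇒ Node ⇒ Node or Op ⇒ Op or Op ⇒ q or Op ⇒ q or q
  Item ⇒ Node ⇒ Op ⇒ Op or q ⇒ q or q

q or q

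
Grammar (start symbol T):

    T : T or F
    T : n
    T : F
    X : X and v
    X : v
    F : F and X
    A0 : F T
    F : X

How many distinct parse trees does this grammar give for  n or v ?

Parse trees for n or v:
  [T [T n] or [F [X v]]]

1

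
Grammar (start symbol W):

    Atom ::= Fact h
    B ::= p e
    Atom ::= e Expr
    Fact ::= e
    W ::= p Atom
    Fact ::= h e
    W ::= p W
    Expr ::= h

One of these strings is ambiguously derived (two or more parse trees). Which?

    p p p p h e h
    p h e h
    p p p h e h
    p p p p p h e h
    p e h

p p p p h e h: 1 tree
p h e h: 1 tree
p p p h e h: 1 tree
p p p p p h e h: 1 tree
p e h: 2 trees

p e h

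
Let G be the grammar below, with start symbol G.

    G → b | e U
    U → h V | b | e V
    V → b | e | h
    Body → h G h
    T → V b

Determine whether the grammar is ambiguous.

Only G, U, V are reachable from G; ignoring the rest: Each reachable nonterminal has at most one production per leading terminal, and all productions are right-linear; the derivation is determined token-by-token.

Unambiguous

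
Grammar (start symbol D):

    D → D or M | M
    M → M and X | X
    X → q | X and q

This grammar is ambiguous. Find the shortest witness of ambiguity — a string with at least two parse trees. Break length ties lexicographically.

q and q

length 1: no string has ≥2 trees
length 3: q and q has 2 parse trees

Two derivations of q and q:
  D ⇒ M ⇒ M and X ⇒ X and X ⇒ q and X ⇒ q and q
  D ⇒ M ⇒ X ⇒ X and q ⇒ q and q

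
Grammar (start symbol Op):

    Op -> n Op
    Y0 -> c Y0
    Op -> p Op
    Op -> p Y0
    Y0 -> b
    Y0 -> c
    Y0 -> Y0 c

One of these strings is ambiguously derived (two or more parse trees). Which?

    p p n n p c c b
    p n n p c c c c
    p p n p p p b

p p n n p c c b: 1 tree
p n n p c c c c: 8 trees
p p n p p p b: 1 tree

p n n p c c c c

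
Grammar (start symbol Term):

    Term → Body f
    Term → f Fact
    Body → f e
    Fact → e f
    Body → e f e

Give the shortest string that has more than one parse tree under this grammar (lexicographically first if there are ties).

length 3: f e f has 2 parse trees

Two derivations of f e f:
  Term ⇒ Body f ⇒ f e f
  Term ⇒ f Fact ⇒ f e f

f e f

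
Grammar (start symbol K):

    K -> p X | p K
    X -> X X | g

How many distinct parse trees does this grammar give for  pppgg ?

1

Parse trees for pppgg:
  [K p [K p [K p [X [X g] [X g]]]]]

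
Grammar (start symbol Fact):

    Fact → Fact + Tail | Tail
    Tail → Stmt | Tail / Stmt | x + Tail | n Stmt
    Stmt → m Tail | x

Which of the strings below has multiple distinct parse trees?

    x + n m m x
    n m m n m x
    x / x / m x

x + n m m x

x + n m m x: 2 trees
n m m n m x: 1 tree
x / x / m x: 1 tree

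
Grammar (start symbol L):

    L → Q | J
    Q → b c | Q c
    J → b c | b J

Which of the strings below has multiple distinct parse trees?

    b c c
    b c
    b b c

b c

b c c: 1 tree
b c: 2 trees
b b c: 1 tree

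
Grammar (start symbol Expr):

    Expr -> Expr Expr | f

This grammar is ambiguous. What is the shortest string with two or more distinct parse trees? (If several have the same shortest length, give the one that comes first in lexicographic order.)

f f f

length 1: no string has ≥2 trees
length 2: no string has ≥2 trees
length 3: f f f has 2 parse trees

Two derivations of f f f:
  Expr ⇒ Expr Expr ⇒ Expr Expr Expr ⇒ f Expr Expr ⇒ f f Expr ⇒ f f f
  Expr ⇒ Expr Expr ⇒ f Expr ⇒ f Expr Expr ⇒ f f Expr ⇒ f f f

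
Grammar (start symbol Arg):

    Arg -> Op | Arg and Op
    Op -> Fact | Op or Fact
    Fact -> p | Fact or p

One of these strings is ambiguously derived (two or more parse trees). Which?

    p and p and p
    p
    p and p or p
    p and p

p and p or p

p and p and p: 1 tree
p: 1 tree
p and p or p: 2 trees
p and p: 1 tree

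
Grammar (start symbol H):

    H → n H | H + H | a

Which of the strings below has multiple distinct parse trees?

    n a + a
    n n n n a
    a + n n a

n a + a: 2 trees
n n n n a: 1 tree
a + n n a: 1 tree

n a + a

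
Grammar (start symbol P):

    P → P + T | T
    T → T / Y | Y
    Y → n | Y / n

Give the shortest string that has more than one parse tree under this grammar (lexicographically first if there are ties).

n / n

length 1: no string has ≥2 trees
length 3: n / n has 2 parse trees

Two derivations of n / n:
  P ⇒ T ⇒ T / Y ⇒ Y / Y ⇒ n / Y ⇒ n / n
  P ⇒ T ⇒ Y ⇒ Y / n ⇒ n / n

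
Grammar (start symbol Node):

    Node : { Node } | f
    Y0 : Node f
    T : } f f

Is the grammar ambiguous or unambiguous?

(Y0, T are unreachable from Node, so their rules don't affect L(Node).) L(Node) is { openⁿ atom closeⁿ : n ≥ 0 }. The bracket depth fixes n, and the derivation is forced at every step.

Unambiguous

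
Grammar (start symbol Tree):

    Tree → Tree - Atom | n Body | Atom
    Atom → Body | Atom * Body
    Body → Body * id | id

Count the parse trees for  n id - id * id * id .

Parse trees for n id - id * id * id:
  [Tree [Tree n [Body id]] - [Atom [Body [Body [Body id] * id] * id]]]
  [Tree [Tree n [Body id]] - [Atom [Atom [Body id]] * [Body [Body id] * id]]]
  [Tree [Tree n [Body id]] - [Atom [Atom [Body [Body id] * id]] * [Body id]]]
  [Tree [Tree n [Body id]] - [Atom [Atom [Atom [Body id]] * [Body id]] * [Body id]]]

4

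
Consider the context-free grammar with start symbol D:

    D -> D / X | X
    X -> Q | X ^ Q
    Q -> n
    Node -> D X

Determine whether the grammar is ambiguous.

(Node is unreachable from D, so its rules don't affect L(D).) This is a standard precedence ladder (D over X over Q), with each level left-recursive on its own operator ('/' at D, '^' at X). That structure is LR(1), hence unambiguous.

Unambiguous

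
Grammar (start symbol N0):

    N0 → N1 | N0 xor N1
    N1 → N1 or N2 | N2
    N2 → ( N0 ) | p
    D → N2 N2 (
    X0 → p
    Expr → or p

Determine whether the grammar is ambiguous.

Unambiguous

Only N0, N1, N2 are reachable from N0; ignoring the rest: The grammar is stratified — N0 handles 'xor' (left-recursive), N1 handles 'or', N2 atoms. Each operator has a fixed associativity and precedence level, so every string has one parse.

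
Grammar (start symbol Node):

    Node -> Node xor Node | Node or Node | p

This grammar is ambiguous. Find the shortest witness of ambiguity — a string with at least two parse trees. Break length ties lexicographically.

length 1: no string has ≥2 trees
length 3: no string has ≥2 trees
length 5: p or p or p has 2 parse trees

Two derivations of p or p or p:
  Node ⇒ Node or Node ⇒ Node or Node or Node ⇒ p or Node or Node ⇒ p or p or Node ⇒ p or p or p
  Node ⇒ Node or Node ⇒ p or Node ⇒ p or Node or Node ⇒ p or p or Node ⇒ p or p or p

p or p or p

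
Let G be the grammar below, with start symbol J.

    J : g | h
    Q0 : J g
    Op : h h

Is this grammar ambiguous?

Only J is reachable from J; ignoring the rest: The reachable rules are right-linear with at most one rule per (nonterminal, next-terminal) pair. Each input token forces the next rule, so parsing is deterministic.

Unambiguous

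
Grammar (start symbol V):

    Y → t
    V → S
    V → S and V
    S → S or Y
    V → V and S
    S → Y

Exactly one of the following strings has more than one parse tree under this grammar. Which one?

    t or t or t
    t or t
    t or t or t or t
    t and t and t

t and t and t

t or t or t: 1 tree
t or t: 1 tree
t or t or t or t: 1 tree
t and t and t: 4 trees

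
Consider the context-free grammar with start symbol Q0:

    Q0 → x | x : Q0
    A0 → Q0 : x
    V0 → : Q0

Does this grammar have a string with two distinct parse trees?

Unambiguous

Only Q0 is reachable from Q0; ignoring the rest: The reachable grammar is A → atom sep A | atom. Each atom is followed by either the separator (recurse) or end-of-string (stop) — no choice point.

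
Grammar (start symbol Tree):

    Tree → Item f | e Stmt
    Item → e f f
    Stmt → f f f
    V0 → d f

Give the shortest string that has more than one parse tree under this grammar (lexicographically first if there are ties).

e f f f

length 4: e f f f has 2 parse trees

Two derivations of e f f f:
  Tree ⇒ Item f ⇒ e f f f
  Tree ⇒ e Stmt ⇒ e f f f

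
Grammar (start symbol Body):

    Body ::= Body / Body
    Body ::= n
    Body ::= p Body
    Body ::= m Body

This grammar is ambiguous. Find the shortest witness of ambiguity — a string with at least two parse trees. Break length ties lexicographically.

length 1: no string has ≥2 trees
length 2: no string has ≥2 trees
length 3: no string has ≥2 trees
length 4: m n / n has 2 parse trees

Two derivations of m n / n:
  Body ⇒ Body / Body ⇒ m Body / Body ⇒ m n / Body ⇒ m n / n
  Body ⇒ m Body ⇒ m Body / Body ⇒ m n / Body ⇒ m n / n

m n / n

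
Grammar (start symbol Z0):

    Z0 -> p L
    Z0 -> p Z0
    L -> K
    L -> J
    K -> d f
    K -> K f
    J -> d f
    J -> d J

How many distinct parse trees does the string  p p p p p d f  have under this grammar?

2

Parse trees for p p p p p d f:
  [Z0 p [Z0 p [Z0 p [Z0 p [Z0 p [L [K d f]]]]]]]
  [Z0 p [Z0 p [Z0 p [Z0 p [Z0 p [L [J d f]]]]]]]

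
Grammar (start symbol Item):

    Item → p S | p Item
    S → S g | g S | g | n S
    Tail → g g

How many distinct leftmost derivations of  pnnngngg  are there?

Parse trees for pnnngngg:
  [Item p [S [S n [S n [S n [S g [S n [S g]]]]]] g]]
  [Item p [S n [S [S n [S n [S g [S n [S g]]]]] g]]]
  [Item p [S n [S n [S [S n [S g [S n [S g]]]] g]]]]
  [Item p [S n [S n [S n [S [S g [S n [S g]]] g]]]]]
  [Item p [S n [S n [S n [S g [S [S n [S g]] g]]]]]]
  [Item p [S n [S n [S n [S g [S n [S [S g] g]]]]]]]
  [Item p [S n [S n [S n [S g [S n [S g [S g]]]]]]]]

7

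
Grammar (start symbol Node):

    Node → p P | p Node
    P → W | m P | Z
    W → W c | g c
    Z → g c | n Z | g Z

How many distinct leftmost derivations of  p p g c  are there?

Parse trees for p p g c:
  [Node p [Node p [P [W g c]]]]
  [Node p [Node p [P [Z g c]]]]

2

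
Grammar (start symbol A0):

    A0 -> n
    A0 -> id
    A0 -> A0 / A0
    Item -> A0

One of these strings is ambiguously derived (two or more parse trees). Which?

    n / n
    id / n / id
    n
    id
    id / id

id / n / id

n / n: 1 tree
id / n / id: 2 trees
n: 1 tree
id: 1 tree
id / id: 1 tree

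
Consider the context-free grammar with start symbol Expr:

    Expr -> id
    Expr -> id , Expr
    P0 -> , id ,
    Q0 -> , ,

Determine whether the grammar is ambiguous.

Unambiguous

(P0, Q0 are unreachable from Expr, so their rules don't affect L(Expr).) The reachable grammar is A → atom sep A | atom. Each atom is followed by either the separator (recurse) or end-of-string (stop) — no choice point.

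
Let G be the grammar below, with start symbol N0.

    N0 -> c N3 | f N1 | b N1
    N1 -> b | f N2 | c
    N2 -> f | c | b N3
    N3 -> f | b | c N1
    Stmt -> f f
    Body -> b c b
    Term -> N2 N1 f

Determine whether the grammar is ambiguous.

Unambiguous

Only N0, N1, N2, N3 are reachable from N0; ignoring the rest: Restricted to the reachable nonterminals, every rule has the form A → t or A → t B, and no two rules for the same A share a first terminal. The grammar encodes a DFA — one run per string.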